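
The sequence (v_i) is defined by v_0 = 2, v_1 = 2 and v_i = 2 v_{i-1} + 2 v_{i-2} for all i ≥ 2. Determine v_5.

v_2 = 2(2) + 2(2) = 8
v_3 = 2(8) + 2(2) = 20
v_4 = 2(20) + 2(8) = 56
v_5 = 2(56) + 2(20) = 152

152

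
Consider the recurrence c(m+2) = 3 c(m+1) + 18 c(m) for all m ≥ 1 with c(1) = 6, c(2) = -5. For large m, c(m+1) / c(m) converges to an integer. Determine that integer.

6

The characteristic equation is r^2 - 3r - 18 = 0, which factors as (r - 6)(r + 3) = 0.
So the roots are 6 and -3. Since |6| > |-3| and the coefficient of 6^m is non-zero, the ratio tends to 6.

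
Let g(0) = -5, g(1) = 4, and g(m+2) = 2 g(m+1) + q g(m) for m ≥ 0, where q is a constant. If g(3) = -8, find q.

4

g(2) = 8 - 5q
g(3) = 16 - 6q
So 16 - 6q = -8, giving q = 4.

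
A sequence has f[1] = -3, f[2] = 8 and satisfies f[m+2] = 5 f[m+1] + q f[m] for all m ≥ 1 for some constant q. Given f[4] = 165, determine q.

f[3] = 40 - 3q
f[4] = 200 - 7q
So 200 - 7q = 165, giving q = 5.

5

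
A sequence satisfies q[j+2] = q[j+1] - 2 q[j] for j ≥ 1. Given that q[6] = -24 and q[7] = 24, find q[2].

6

Rearranging, q[j-2] = (q[j] - q[j-1]) / -2.
q[5] = (24 - (-24)) / -2 = 48/-2 = -24
q[4] = (-24 - (-24)) / -2 = 0/-2 = 0
q[3] = (-24 - 0) / -2 = -24/-2 = 12
q[2] = (0 - 12) / -2 = -12/-2 = 6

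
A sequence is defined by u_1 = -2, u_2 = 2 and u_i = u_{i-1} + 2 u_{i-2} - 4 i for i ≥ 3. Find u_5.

u_3 = 2 + 2*(-2) - 12 = -14
u_4 = (-14) + 2*2 - 16 = -26
u_5 = (-26) + 2*(-14) - 20 = -74

-74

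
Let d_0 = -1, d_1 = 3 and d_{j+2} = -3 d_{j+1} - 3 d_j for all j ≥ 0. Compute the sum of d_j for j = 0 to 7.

-58

d_2 = -3*3 - 3*(-1) = -6
d_3 = -3*(-6) - 3*3 = 9
d_4 = -3*9 - 3*(-6) = -9
d_5 = -3*(-9) - 3*9 = 0
d_6 = -3*0 - 3*(-9) = 27
d_7 = -3*27 - 3*0 = -81
Sum = (-1) + 3 + (-6) + 9 + (-9) + 0 + 27 + (-81) = -58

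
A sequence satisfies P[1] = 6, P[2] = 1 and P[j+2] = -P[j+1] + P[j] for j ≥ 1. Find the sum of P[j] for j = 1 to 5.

17

P[3] = -1 + 6 = 5
P[4] = -5 + 1 = -4
P[5] = -(-4) + 5 = 9
Sum = 6 + 1 + 5 + (-4) + 9 = 17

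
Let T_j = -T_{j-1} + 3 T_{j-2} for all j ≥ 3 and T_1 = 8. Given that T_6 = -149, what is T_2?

Let T_2 = y.
T_3 = 24 - y
T_4 = -24 + 4y
T_5 = 96 - 7y
T_6 = -168 + 19y
So -168 + 19y = -149, giving y = 1.

1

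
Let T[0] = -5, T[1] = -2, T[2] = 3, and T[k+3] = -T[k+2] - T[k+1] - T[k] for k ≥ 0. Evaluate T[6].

T[3] = -3 - (-2) - (-5) = 4
T[4] = -4 - 3 - (-2) = -5
T[5] = -(-5) - 4 - 3 = -2
T[6] = -(-2) - (-5) - 4 = 3

3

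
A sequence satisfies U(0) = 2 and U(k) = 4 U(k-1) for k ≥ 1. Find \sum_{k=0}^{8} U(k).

U(1) = 4*2 = 8
U(2) = 4*8 = 32
U(3) = 4*32 = 128
U(4) = 4*128 = 512
U(5) = 4*512 = 2048
U(6) = 4*2048 = 8192
U(7) = 4*8192 = 32768
U(8) = 4*32768 = 131072
Sum = 2 + 8 + 32 + 128 + 512 + 2048 + 8192 + 32768 + 131072 = 174762

174762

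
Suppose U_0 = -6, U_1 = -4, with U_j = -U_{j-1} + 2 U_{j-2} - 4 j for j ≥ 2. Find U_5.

16

U_2 = -(-4) + 2·(-6) - 8 = -16
U_3 = -(-16) + 2·(-4) - 12 = -4
U_4 = -(-4) + 2·(-16) - 16 = -44
U_5 = -(-44) + 2·(-4) - 20 = 16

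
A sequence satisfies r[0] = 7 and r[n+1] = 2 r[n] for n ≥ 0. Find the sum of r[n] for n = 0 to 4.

r[1] = 2·7 = 14
r[2] = 2·14 = 28
r[3] = 2·28 = 56
r[4] = 2·56 = 112
Sum = 7 + 14 + 28 + 56 + 112 = 217

217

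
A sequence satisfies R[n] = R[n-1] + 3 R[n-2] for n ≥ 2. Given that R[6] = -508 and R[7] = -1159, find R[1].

Rearranging, R[n-2] = (R[n] - R[n-1]) / 3.
R[5] = (-1159 - (-508)) / 3 = -651/3 = -217
R[4] = (-508 - (-217)) / 3 = -291/3 = -97
R[3] = (-217 - (-97)) / 3 = -120/3 = -40
R[2] = (-97 - (-40)) / 3 = -57/3 = -19
R[1] = (-40 - (-19)) / 3 = -21/3 = -7

-7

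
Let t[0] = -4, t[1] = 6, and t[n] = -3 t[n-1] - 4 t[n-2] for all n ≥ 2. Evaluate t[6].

t[2] = -3(6) - 4(-4) = -2
t[3] = -3(-2) - 4(6) = -18
t[4] = -3(-18) - 4(-2) = 62
t[5] = -3(62) - 4(-18) = -114
t[6] = -3(-114) - 4(62) = 94

94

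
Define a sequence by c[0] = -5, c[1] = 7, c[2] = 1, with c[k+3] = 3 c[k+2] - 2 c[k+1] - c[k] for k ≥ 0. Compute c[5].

-70

c[3] = 3(1) - 2(7) - (-5) = -6
c[4] = 3(-6) - 2(1) - 7 = -27
c[5] = 3(-27) - 2(-6) - 1 = -70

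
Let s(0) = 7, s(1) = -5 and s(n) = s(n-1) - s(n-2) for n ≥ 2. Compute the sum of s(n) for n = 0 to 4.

s(2) = (-5) - 7 = -12
s(3) = (-12) - (-5) = -7
s(4) = (-7) - (-12) = 5
Sum = 7 + (-5) + (-12) + (-7) + 5 = -12

-12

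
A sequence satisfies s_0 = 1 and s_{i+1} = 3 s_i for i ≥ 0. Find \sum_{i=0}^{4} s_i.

121

s_1 = 3·1 = 3
s_2 = 3·3 = 9
s_3 = 3·9 = 27
s_4 = 3·27 = 81
Sum = 1 + 3 + 9 + 27 + 81 = 121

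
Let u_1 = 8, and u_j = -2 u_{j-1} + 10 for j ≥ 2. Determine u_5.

u_2 = -2(8) + 10 = -6
u_3 = -2(-6) + 10 = 22
u_4 = -2(22) + 10 = -34
u_5 = -2(-34) + 10 = 78

78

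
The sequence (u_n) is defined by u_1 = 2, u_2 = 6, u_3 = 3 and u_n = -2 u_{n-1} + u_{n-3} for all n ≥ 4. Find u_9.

131

u_4 = -2*3 + 2 = -4
u_5 = -2*(-4) + 6 = 14
u_6 = -2*14 + 3 = -25
u_7 = -2*(-25) + (-4) = 46
u_8 = -2*46 + 14 = -78
u_9 = -2*(-78) + (-25) = 131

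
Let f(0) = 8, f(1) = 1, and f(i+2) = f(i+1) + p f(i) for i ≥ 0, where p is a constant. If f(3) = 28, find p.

3

f(2) = 1 + 8p
f(3) = 1 + 9p
So 1 + 9p = 28, giving p = 3.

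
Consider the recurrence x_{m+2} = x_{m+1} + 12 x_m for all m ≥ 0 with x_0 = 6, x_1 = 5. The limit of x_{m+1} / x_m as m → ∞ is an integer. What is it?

The characteristic equation is r^2 - r - 12 = 0, which factors as (r - 4)(r + 3) = 0.
So the roots are 4 and -3. Since |4| > |-3| and the coefficient of 4^m is non-zero, the ratio tends to 4.

4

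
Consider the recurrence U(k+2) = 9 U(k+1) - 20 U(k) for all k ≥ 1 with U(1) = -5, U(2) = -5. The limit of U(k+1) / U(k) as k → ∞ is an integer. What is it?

The characteristic equation is r^2 - 9r + 20 = 0, which factors as (r - 5)(r - 4) = 0.
So the roots are 5 and 4. Since |5| > |4| and the coefficient of 5^k is non-zero, the ratio tends to 5.

5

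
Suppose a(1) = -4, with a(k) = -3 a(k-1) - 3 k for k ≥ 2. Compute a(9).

a(2) = -3·(-4) - 6 = 6
a(3) = -3·6 - 9 = -27
a(4) = -3·(-27) - 12 = 69
a(5) = -3·69 - 15 = -222
a(6) = -3·(-222) - 18 = 648
a(7) = -3·648 - 21 = -1965
a(8) = -3·(-1965) - 24 = 5871
a(9) = -3·5871 - 27 = -17640

-17640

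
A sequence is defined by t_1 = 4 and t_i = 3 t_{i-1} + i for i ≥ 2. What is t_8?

11477

t_2 = 3*4 + 2 = 14
t_3 = 3*14 + 3 = 45
t_4 = 3*45 + 4 = 139
t_5 = 3*139 + 5 = 422
t_6 = 3*422 + 6 = 1272
t_7 = 3*1272 + 7 = 3823
t_8 = 3*3823 + 8 = 11477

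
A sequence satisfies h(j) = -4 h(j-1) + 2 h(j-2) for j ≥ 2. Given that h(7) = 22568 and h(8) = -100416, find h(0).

Rearranging, h(j-2) = (h(j) + 4 h(j-1)) / 2.
h(6) = (-100416 + 4(22568)) / 2 = -10144/2 = -5072
h(5) = (22568 + 4(-5072)) / 2 = 2280/2 = 1140
h(4) = (-5072 + 4(1140)) / 2 = -512/2 = -256
h(3) = (1140 + 4(-256)) / 2 = 116/2 = 58
h(2) = (-256 + 4(58)) / 2 = -24/2 = -12
h(1) = (58 + 4(-12)) / 2 = 10/2 = 5
h(0) = (-12 + 4(5)) / 2 = 8/2 = 4

4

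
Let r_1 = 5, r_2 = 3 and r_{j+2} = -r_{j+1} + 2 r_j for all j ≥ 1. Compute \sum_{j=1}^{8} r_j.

r_3 = -3 + 2*5 = 7
r_4 = -7 + 2*3 = -1
r_5 = -(-1) + 2*7 = 15
r_6 = -15 + 2*(-1) = -17
r_7 = -(-17) + 2*15 = 47
r_8 = -47 + 2*(-17) = -81
Sum = 5 + 3 + 7 + (-1) + 15 + (-17) + 47 + (-81) = -22

-22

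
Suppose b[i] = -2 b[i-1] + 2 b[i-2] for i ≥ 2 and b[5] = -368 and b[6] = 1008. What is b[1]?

Rearranging, b[i-2] = (b[i] + 2 b[i-1]) / 2.
b[4] = (1008 + 2*(-368)) / 2 = 272/2 = 136
b[3] = (-368 + 2*136) / 2 = -96/2 = -48
b[2] = (136 + 2*(-48)) / 2 = 40/2 = 20
b[1] = (-48 + 2*20) / 2 = -8/2 = -4

-4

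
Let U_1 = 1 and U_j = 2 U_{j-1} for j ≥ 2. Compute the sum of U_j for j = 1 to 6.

63

U_2 = 2(1) = 2
U_3 = 2(2) = 4
U_4 = 2(4) = 8
U_5 = 2(8) = 16
U_6 = 2(16) = 32
Sum = 1 + 2 + 4 + 8 + 16 + 32 = 63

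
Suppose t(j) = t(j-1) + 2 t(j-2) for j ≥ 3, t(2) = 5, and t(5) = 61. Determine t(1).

6

Let t(1) = w.
t(3) = 5 + 2w
t(4) = 15 + 2w
t(5) = 25 + 6w
So 25 + 6w = 61, giving w = 6.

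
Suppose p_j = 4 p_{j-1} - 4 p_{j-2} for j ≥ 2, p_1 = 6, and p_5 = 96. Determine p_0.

3

Let p_0 = w.
p_2 = 24 - 4w
p_3 = 72 - 16w
p_4 = 192 - 48w
p_5 = 480 - 128w
So 480 - 128w = 96, giving w = 3.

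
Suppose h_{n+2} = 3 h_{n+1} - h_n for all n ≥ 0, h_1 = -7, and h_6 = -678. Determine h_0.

Let h_0 = w.
h_2 = -21 - w
h_3 = -56 - 3w
h_4 = -147 - 8w
h_5 = -385 - 21w
h_6 = -1008 - 55w
So -1008 - 55w = -678, giving w = -6.

-6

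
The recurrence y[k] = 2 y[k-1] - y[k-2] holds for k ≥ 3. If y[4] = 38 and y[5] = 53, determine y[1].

-7

Rearranging, y[k-2] = -(y[k] - 2 y[k-1]).
y[3] = -(53 - 2·38) = 23
y[2] = -(38 - 2·23) = 8
y[1] = -(23 - 2·8) = -7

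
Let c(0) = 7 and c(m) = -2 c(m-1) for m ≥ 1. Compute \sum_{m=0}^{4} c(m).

c(1) = -2*7 = -14
c(2) = -2*(-14) = 28
c(3) = -2*28 = -56
c(4) = -2*(-56) = 112
Sum = 7 + (-14) + 28 + (-56) + 112 = 77

77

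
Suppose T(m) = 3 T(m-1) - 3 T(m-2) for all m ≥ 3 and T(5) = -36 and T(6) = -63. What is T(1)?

Rearranging, T(m-2) = (T(m) - 3 T(m-1)) / -3.
T(4) = (-63 - 3*(-36)) / -3 = 45/-3 = -15
T(3) = (-36 - 3*(-15)) / -3 = 9/-3 = -3
T(2) = (-15 - 3*(-3)) / -3 = -6/-3 = 2
T(1) = (-3 - 3*2) / -3 = -9/-3 = 3

3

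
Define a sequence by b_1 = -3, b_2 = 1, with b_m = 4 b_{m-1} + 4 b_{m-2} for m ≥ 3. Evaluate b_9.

-77568

b_3 = 4·1 + 4·(-3) = -8
b_4 = 4·(-8) + 4·1 = -28
b_5 = 4·(-28) + 4·(-8) = -144
b_6 = 4·(-144) + 4·(-28) = -688
b_7 = 4·(-688) + 4·(-144) = -3328
b_8 = 4·(-3328) + 4·(-688) = -16064
b_9 = 4·(-16064) + 4·(-3328) = -77568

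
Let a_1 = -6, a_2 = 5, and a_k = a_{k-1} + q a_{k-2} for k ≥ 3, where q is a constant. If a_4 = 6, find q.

-1

a_3 = 5 - 6q
a_4 = 5 - q
So 5 - q = 6, giving q = -1.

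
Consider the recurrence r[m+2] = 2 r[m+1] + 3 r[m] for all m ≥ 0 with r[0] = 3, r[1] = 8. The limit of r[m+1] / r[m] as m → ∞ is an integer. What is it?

3

The characteristic equation is r^2 - 2r - 3 = 0, which factors as (r - 3)(r + 1) = 0.
So the roots are 3 and -1. Since |3| > |-1| and the coefficient of 3^m is non-zero, the ratio tends to 3.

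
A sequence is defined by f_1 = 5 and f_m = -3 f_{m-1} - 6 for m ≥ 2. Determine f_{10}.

-127941

f_2 = -3*5 - 6 = -21
f_3 = -3*(-21) - 6 = 57
f_4 = -3*57 - 6 = -177
f_5 = -3*(-177) - 6 = 525
f_6 = -3*525 - 6 = -1581
f_7 = -3*(-1581) - 6 = 4737
f_8 = -3*4737 - 6 = -14217
f_9 = -3*(-14217) - 6 = 42645
f_{10} = -3*42645 - 6 = -127941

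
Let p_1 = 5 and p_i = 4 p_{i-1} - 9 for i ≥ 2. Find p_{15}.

The fixed point is -9/(1 - 4) = 3, so p_i - 3 = 4(p_{i-1} - 3).
Hence p_i = 2·4^{i-1} + 3.
p_{15} = 2·4^{14} + 3 = 2·268435456 + 3 = 536870915.

536870915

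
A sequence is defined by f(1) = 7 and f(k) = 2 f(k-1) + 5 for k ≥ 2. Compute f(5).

f(2) = 2·7 + 5 = 19
f(3) = 2·19 + 5 = 43
f(4) = 2·43 + 5 = 91
f(5) = 2·91 + 5 = 187

187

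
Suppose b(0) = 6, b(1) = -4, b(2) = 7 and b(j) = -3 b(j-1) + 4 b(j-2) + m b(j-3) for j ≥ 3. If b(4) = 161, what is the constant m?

-1

b(3) = -37 + 6m
b(4) = 139 - 22m
So 139 - 22m = 161, giving m = -1.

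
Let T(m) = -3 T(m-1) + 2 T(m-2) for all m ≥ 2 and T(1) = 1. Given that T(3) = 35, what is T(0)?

-4

Let T(0) = x.
T(2) = -3 + 2x
T(3) = 11 - 6x
So 11 - 6x = 35, giving x = -4.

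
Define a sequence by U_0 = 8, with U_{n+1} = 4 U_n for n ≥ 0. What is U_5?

8192

U_1 = 4*8 = 32
U_2 = 4*32 = 128
U_3 = 4*128 = 512
U_4 = 4*512 = 2048
U_5 = 4*2048 = 8192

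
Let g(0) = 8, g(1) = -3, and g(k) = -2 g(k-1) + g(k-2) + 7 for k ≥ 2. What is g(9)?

-8235

g(2) = -2(-3) + 8 + 7 = 21
g(3) = -2(21) + (-3) + 7 = -38
g(4) = -2(-38) + 21 + 7 = 104
g(5) = -2(104) + (-38) + 7 = -239
g(6) = -2(-239) + 104 + 7 = 589
g(7) = -2(589) + (-239) + 7 = -1410
g(8) = -2(-1410) + 589 + 7 = 3416
g(9) = -2(3416) + (-1410) + 7 = -8235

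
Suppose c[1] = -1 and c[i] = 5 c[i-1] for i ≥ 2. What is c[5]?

-625

c[2] = 5*(-1) = -5
c[3] = 5*(-5) = -25
c[4] = 5*(-25) = -125
c[5] = 5*(-125) = -625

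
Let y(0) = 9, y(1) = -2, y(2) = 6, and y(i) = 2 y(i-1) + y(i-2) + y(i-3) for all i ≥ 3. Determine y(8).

1806

y(3) = 2(6) + (-2) + 9 = 19
y(4) = 2(19) + 6 + (-2) = 42
y(5) = 2(42) + 19 + 6 = 109
y(6) = 2(109) + 42 + 19 = 279
y(7) = 2(279) + 109 + 42 = 709
y(8) = 2(709) + 279 + 109 = 1806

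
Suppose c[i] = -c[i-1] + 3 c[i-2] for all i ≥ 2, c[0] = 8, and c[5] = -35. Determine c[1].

Let c[1] = w.
c[2] = 24 - w
c[3] = -24 + 4w
c[4] = 96 - 7w
c[5] = -168 + 19w
So -168 + 19w = -35, giving w = 7.

7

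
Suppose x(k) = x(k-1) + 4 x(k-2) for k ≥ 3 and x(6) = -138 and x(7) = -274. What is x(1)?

Rearranging, x(k-2) = (x(k) - x(k-1)) / 4.
x(5) = (-274 - (-138)) / 4 = -136/4 = -34
x(4) = (-138 - (-34)) / 4 = -104/4 = -26
x(3) = (-34 - (-26)) / 4 = -8/4 = -2
x(2) = (-26 - (-2)) / 4 = -24/4 = -6
x(1) = (-2 - (-6)) / 4 = 4/4 = 1

1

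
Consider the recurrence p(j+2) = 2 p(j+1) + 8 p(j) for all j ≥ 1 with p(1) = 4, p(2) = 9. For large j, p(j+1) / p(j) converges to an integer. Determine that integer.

4

The characteristic equation is r^2 - 2r - 8 = 0, which factors as (r - 4)(r + 2) = 0.
So the roots are 4 and -2. Since |4| > |-2| and the coefficient of 4^j is non-zero, the ratio tends to 4.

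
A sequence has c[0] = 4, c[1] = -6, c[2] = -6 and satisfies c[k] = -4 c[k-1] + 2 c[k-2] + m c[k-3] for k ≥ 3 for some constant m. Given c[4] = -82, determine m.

1

c[3] = 12 + 4m
c[4] = -60 - 22m
So -60 - 22m = -82, giving m = 1.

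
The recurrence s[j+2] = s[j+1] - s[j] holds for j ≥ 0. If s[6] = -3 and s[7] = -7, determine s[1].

Rearranging, s[j-2] = -(s[j] - s[j-1]).
s[5] = -(-7 - (-3)) = 4
s[4] = -(-3 - 4) = 7
s[3] = -(4 - 7) = 3
s[2] = -(7 - 3) = -4
s[1] = -(3 - (-4)) = -7

-7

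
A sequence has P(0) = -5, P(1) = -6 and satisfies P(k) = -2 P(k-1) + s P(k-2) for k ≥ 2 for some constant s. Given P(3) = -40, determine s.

P(2) = 12 - 5s
P(3) = -24 + 4s
So -24 + 4s = -40, giving s = -4.

-4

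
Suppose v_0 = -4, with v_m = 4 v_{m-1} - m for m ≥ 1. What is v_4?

v_1 = 4(-4) - 1 = -17
v_2 = 4(-17) - 2 = -70
v_3 = 4(-70) - 3 = -283
v_4 = 4(-283) - 4 = -1136

-1136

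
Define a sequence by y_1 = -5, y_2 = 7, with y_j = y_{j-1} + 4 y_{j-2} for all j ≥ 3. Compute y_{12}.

y_3 = 7 + 4(-5) = -13
y_4 = (-13) + 4(7) = 15
y_5 = 15 + 4(-13) = -37
y_6 = (-37) + 4(15) = 23
y_7 = 23 + 4(-37) = -125
y_8 = (-125) + 4(23) = -33
y_9 = (-33) + 4(-125) = -533
y_{10} = (-533) + 4(-33) = -665
y_{11} = (-665) + 4(-533) = -2797
y_{12} = (-2797) + 4(-665) = -5457

-5457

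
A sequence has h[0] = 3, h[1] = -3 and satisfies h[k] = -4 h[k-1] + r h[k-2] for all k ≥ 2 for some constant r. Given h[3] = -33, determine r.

h[2] = 12 + 3r
h[3] = -48 - 15r
So -48 - 15r = -33, giving r = -1.

-1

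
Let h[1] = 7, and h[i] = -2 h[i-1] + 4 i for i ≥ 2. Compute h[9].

1236

h[2] = -2*7 + 8 = -6
h[3] = -2*(-6) + 12 = 24
h[4] = -2*24 + 16 = -32
h[5] = -2*(-32) + 20 = 84
h[6] = -2*84 + 24 = -144
h[7] = -2*(-144) + 28 = 316
h[8] = -2*316 + 32 = -600
h[9] = -2*(-600) + 36 = 1236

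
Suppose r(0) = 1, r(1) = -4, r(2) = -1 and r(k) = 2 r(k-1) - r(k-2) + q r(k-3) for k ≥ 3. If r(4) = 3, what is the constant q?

1

r(3) = 2 + q
r(4) = 5 - 2q
So 5 - 2q = 3, giving q = 1.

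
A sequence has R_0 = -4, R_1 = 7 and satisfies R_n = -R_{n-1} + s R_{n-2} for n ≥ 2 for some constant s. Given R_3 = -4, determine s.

-1

R_2 = -7 - 4s
R_3 = 7 + 11s
So 7 + 11s = -4, giving s = -1.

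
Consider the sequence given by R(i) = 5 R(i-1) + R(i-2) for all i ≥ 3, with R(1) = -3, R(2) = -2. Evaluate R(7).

R(3) = 5*(-2) + (-3) = -13
R(4) = 5*(-13) + (-2) = -67
R(5) = 5*(-67) + (-13) = -348
R(6) = 5*(-348) + (-67) = -1807
R(7) = 5*(-1807) + (-348) = -9383

-9383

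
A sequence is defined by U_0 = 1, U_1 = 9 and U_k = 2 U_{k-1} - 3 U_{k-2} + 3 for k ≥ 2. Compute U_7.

U_2 = 2(9) - 3(1) + 3 = 18
U_3 = 2(18) - 3(9) + 3 = 12
U_4 = 2(12) - 3(18) + 3 = -27
U_5 = 2(-27) - 3(12) + 3 = -87
U_6 = 2(-87) - 3(-27) + 3 = -90
U_7 = 2(-90) - 3(-87) + 3 = 84

84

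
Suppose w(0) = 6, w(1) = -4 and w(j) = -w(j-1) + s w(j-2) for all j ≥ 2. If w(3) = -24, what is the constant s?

2

w(2) = 4 + 6s
w(3) = -4 - 10s
So -4 - 10s = -24, giving s = 2.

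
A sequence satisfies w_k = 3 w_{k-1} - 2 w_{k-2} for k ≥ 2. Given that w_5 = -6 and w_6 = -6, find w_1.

Rearranging, w_{k-2} = (w_k - 3 w_{k-1}) / -2.
w_4 = (-6 - 3(-6)) / -2 = 12/-2 = -6
w_3 = (-6 - 3(-6)) / -2 = 12/-2 = -6
w_2 = (-6 - 3(-6)) / -2 = 12/-2 = -6
w_1 = (-6 - 3(-6)) / -2 = 12/-2 = -6

-6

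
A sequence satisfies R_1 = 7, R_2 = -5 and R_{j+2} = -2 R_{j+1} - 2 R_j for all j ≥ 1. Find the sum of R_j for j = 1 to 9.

64

R_3 = -2·(-5) - 2·7 = -4
R_4 = -2·(-4) - 2·(-5) = 18
R_5 = -2·18 - 2·(-4) = -28
R_6 = -2·(-28) - 2·18 = 20
R_7 = -2·20 - 2·(-28) = 16
R_8 = -2·16 - 2·20 = -72
R_9 = -2·(-72) - 2·16 = 112
Sum = 7 + (-5) + (-4) + 18 + (-28) + 20 + 16 + (-72) + 112 = 64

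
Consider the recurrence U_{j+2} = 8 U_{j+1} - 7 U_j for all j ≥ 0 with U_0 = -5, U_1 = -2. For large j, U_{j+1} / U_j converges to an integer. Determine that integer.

The characteristic equation is r^2 - 8r + 7 = 0, which factors as (r - 7)(r - 1) = 0.
So the roots are 7 and 1. Since |7| > |1| and the coefficient of 7^j is non-zero, the ratio tends to 7.

7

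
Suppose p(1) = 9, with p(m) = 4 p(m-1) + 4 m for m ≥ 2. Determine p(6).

12392

p(2) = 4·9 + 8 = 44
p(3) = 4·44 + 12 = 188
p(4) = 4·188 + 16 = 768
p(5) = 4·768 + 20 = 3092
p(6) = 4·3092 + 24 = 12392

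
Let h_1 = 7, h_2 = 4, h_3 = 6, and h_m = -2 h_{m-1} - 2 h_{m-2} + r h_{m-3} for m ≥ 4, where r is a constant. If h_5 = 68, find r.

-4

h_4 = -20 + 7r
h_5 = 28 - 10r
So 28 - 10r = 68, giving r = -4.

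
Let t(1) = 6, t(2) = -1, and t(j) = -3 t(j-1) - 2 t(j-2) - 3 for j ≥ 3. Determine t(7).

-372

t(3) = -3(-1) - 2(6) - 3 = -12
t(4) = -3(-12) - 2(-1) - 3 = 35
t(5) = -3(35) - 2(-12) - 3 = -84
t(6) = -3(-84) - 2(35) - 3 = 179
t(7) = -3(179) - 2(-84) - 3 = -372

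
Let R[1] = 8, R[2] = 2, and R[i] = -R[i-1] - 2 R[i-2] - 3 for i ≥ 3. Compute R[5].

R[3] = -2 - 2·8 - 3 = -21
R[4] = -(-21) - 2·2 - 3 = 14
R[5] = -14 - 2·(-21) - 3 = 25

25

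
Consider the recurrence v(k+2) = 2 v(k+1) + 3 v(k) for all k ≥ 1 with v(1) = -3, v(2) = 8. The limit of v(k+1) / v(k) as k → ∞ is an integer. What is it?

3

The characteristic equation is r^2 - 2r - 3 = 0, which factors as (r - 3)(r + 1) = 0.
So the roots are 3 and -1. Since |3| > |-1| and the coefficient of 3^k is non-zero, the ratio tends to 3.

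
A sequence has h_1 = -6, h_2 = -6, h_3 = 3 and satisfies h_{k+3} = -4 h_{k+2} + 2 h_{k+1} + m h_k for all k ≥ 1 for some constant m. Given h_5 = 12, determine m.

-5

h_4 = -24 - 6m
h_5 = 102 + 18m
So 102 + 18m = 12, giving m = -5.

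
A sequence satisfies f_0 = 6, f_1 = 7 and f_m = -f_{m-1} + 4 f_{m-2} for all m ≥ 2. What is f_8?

f_2 = -7 + 4(6) = 17
f_3 = -17 + 4(7) = 11
f_4 = -11 + 4(17) = 57
f_5 = -57 + 4(11) = -13
f_6 = -(-13) + 4(57) = 241
f_7 = -241 + 4(-13) = -293
f_8 = -(-293) + 4(241) = 1257

1257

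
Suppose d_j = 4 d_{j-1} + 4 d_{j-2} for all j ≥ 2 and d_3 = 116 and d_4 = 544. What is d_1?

9

Rearranging, d_{j-2} = (d_j - 4 d_{j-1}) / 4.
d_2 = (544 - 4·116) / 4 = 80/4 = 20
d_1 = (116 - 4·20) / 4 = 36/4 = 9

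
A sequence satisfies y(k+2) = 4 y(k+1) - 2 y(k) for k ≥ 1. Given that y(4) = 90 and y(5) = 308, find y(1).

Rearranging, y(k-2) = (y(k) - 4 y(k-1)) / -2.
y(3) = (308 - 4(90)) / -2 = -52/-2 = 26
y(2) = (90 - 4(26)) / -2 = -14/-2 = 7
y(1) = (26 - 4(7)) / -2 = -2/-2 = 1

1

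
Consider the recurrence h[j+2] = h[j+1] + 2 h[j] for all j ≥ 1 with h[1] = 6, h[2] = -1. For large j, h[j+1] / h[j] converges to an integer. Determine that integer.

2

The characteristic equation is r^2 - r - 2 = 0, which factors as (r - 2)(r + 1) = 0.
So the roots are 2 and -1. Since |2| > |-1| and the coefficient of 2^j is non-zero, the ratio tends to 2.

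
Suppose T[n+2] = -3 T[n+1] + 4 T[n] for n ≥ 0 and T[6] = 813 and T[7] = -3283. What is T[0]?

Rearranging, T[n-2] = (T[n] + 3 T[n-1]) / 4.
T[5] = (-3283 + 3·813) / 4 = -844/4 = -211
T[4] = (813 + 3·(-211)) / 4 = 180/4 = 45
T[3] = (-211 + 3·45) / 4 = -76/4 = -19
T[2] = (45 + 3·(-19)) / 4 = -12/4 = -3
T[1] = (-19 + 3·(-3)) / 4 = -28/4 = -7
T[0] = (-3 + 3·(-7)) / 4 = -24/4 = -6

-6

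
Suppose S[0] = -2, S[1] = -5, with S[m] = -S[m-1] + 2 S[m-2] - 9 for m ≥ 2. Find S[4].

S[2] = -(-5) + 2(-2) - 9 = -8
S[3] = -(-8) + 2(-5) - 9 = -11
S[4] = -(-11) + 2(-8) - 9 = -14

-14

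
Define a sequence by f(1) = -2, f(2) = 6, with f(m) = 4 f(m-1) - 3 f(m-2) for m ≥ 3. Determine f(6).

966

f(3) = 4*6 - 3*(-2) = 30
f(4) = 4*30 - 3*6 = 102
f(5) = 4*102 - 3*30 = 318
f(6) = 4*318 - 3*102 = 966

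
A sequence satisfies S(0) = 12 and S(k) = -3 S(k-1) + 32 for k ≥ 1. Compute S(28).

91507169819852

The fixed point is 32/(1 + 3) = 8, so S(k) - 8 = -3(S(k-1) - 8).
Hence S(k) = 4·(-3)^k + 8.
S(28) = 4·(-3)^{28} + 8 = 4·22876792454961 + 8 = 91507169819852.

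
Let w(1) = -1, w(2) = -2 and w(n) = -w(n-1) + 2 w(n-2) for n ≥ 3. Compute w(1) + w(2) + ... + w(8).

-39

w(3) = -(-2) + 2·(-1) = 0
w(4) = -0 + 2·(-2) = -4
w(5) = -(-4) + 2·0 = 4
w(6) = -4 + 2·(-4) = -12
w(7) = -(-12) + 2·4 = 20
w(8) = -20 + 2·(-12) = -44
Sum = (-1) + (-2) + 0 + (-4) + 4 + (-12) + 20 + (-44) = -39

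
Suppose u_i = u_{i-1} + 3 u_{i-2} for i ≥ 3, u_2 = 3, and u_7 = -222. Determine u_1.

Let u_1 = x.
u_3 = 3 + 3x
u_4 = 12 + 3x
u_5 = 21 + 12x
u_6 = 57 + 21x
u_7 = 120 + 57x
So 120 + 57x = -222, giving x = -6.

-6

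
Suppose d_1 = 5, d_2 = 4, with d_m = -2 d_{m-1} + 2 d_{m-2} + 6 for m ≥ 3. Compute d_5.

d_3 = -2(4) + 2(5) + 6 = 8
d_4 = -2(8) + 2(4) + 6 = -2
d_5 = -2(-2) + 2(8) + 6 = 26

26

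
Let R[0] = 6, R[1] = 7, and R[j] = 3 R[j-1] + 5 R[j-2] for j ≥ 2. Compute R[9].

R[2] = 3·7 + 5·6 = 51
R[3] = 3·51 + 5·7 = 188
R[4] = 3·188 + 5·51 = 819
R[5] = 3·819 + 5·188 = 3397
R[6] = 3·3397 + 5·819 = 14286
R[7] = 3·14286 + 5·3397 = 59843
R[8] = 3·59843 + 5·14286 = 250959
R[9] = 3·250959 + 5·59843 = 1052092

1052092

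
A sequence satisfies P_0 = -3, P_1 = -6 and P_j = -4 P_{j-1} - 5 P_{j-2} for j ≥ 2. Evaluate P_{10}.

-36681

P_2 = -4(-6) - 5(-3) = 39
P_3 = -4(39) - 5(-6) = -126
P_4 = -4(-126) - 5(39) = 309
P_5 = -4(309) - 5(-126) = -606
P_6 = -4(-606) - 5(309) = 879
P_7 = -4(879) - 5(-606) = -486
P_8 = -4(-486) - 5(879) = -2451
P_9 = -4(-2451) - 5(-486) = 12234
P_{10} = -4(12234) - 5(-2451) = -36681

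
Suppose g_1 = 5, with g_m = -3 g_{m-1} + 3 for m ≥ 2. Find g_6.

g_2 = -3·5 + 3 = -12
g_3 = -3·(-12) + 3 = 39
g_4 = -3·39 + 3 = -114
g_5 = -3·(-114) + 3 = 345
g_6 = -3·345 + 3 = -1032

-1032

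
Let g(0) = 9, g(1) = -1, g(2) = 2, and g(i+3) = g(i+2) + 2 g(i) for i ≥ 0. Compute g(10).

462

g(3) = 2 + 2*9 = 20
g(4) = 20 + 2*(-1) = 18
g(5) = 18 + 2*2 = 22
g(6) = 22 + 2*20 = 62
g(7) = 62 + 2*18 = 98
g(8) = 98 + 2*22 = 142
g(9) = 142 + 2*62 = 266
g(10) = 266 + 2*98 = 462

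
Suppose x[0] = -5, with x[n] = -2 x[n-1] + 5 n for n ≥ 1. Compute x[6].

-380

x[1] = -2·(-5) + 5 = 15
x[2] = -2·15 + 10 = -20
x[3] = -2·(-20) + 15 = 55
x[4] = -2·55 + 20 = -90
x[5] = -2·(-90) + 25 = 205
x[6] = -2·205 + 30 = -380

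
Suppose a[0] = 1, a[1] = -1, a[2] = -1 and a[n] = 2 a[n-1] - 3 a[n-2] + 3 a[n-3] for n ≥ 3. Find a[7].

a[3] = 2·(-1) - 3·(-1) + 3·1 = 4
a[4] = 2·4 - 3·(-1) + 3·(-1) = 8
a[5] = 2·8 - 3·4 + 3·(-1) = 1
a[6] = 2·1 - 3·8 + 3·4 = -10
a[7] = 2·(-10) - 3·1 + 3·8 = 1

1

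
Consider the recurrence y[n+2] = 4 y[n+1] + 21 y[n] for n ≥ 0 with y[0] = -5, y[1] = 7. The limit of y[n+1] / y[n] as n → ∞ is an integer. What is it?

7

The characteristic equation is r^2 - 4r - 21 = 0, which factors as (r - 7)(r + 3) = 0.
So the roots are 7 and -3. Since |7| > |-3| and the coefficient of 7^n is non-zero, the ratio tends to 7.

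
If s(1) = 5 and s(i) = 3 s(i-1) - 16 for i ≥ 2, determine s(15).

-14348899

The fixed point is -16/(1 - 3) = 8, so s(i) - 8 = 3(s(i-1) - 8).
Hence s(i) = -3·3^{i-1} + 8.
s(15) = -3·3^{14} + 8 = -3·4782969 + 8 = -14348899.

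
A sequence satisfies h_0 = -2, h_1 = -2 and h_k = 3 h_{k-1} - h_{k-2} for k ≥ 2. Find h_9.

h_2 = 3(-2) - (-2) = -4
h_3 = 3(-4) - (-2) = -10
h_4 = 3(-10) - (-4) = -26
h_5 = 3(-26) - (-10) = -68
h_6 = 3(-68) - (-26) = -178
h_7 = 3(-178) - (-68) = -466
h_8 = 3(-466) - (-178) = -1220
h_9 = 3(-1220) - (-466) = -3194

-3194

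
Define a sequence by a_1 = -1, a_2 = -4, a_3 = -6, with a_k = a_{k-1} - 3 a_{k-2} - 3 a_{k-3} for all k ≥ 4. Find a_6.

30

a_4 = (-6) - 3*(-4) - 3*(-1) = 9
a_5 = 9 - 3*(-6) - 3*(-4) = 39
a_6 = 39 - 3*9 - 3*(-6) = 30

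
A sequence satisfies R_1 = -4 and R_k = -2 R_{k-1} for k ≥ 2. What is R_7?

R_2 = -2·(-4) = 8
R_3 = -2·8 = -16
R_4 = -2·(-16) = 32
R_5 = -2·32 = -64
R_6 = -2·(-64) = 128
R_7 = -2·128 = -256

-256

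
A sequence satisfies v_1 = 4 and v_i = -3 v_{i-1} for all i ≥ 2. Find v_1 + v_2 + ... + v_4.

v_2 = -3*4 = -12
v_3 = -3*(-12) = 36
v_4 = -3*36 = -108
Sum = 4 + (-12) + 36 + (-108) = -80

-80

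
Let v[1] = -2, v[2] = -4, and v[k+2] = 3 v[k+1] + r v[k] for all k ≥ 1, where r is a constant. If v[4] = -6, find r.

-3

v[3] = -12 - 2r
v[4] = -36 - 10r
So -36 - 10r = -6, giving r = -3.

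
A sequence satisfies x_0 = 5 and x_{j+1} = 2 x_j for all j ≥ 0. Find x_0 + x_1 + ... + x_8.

2555

x_1 = 2·5 = 10
x_2 = 2·10 = 20
x_3 = 2·20 = 40
x_4 = 2·40 = 80
x_5 = 2·80 = 160
x_6 = 2·160 = 320
x_7 = 2·320 = 640
x_8 = 2·640 = 1280
Sum = 5 + 10 + 20 + 40 + 80 + 160 + 320 + 640 + 1280 = 2555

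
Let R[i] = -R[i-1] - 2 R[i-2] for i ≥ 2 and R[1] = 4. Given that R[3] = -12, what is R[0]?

Let R[0] = y.
R[2] = -4 - 2y
R[3] = -4 + 2y
So -4 + 2y = -12, giving y = -4.

-4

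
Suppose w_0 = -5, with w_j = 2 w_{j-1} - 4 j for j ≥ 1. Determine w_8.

-3288

w_1 = 2*(-5) - 4 = -14
w_2 = 2*(-14) - 8 = -36
w_3 = 2*(-36) - 12 = -84
w_4 = 2*(-84) - 16 = -184
w_5 = 2*(-184) - 20 = -388
w_6 = 2*(-388) - 24 = -800
w_7 = 2*(-800) - 28 = -1628
w_8 = 2*(-1628) - 32 = -3288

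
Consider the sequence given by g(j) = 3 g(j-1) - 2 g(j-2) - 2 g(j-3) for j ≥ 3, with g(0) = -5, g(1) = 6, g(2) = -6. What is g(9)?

g(3) = 3·(-6) - 2·6 - 2·(-5) = -20
g(4) = 3·(-20) - 2·(-6) - 2·6 = -60
g(5) = 3·(-60) - 2·(-20) - 2·(-6) = -128
g(6) = 3·(-128) - 2·(-60) - 2·(-20) = -224
g(7) = 3·(-224) - 2·(-128) - 2·(-60) = -296
g(8) = 3·(-296) - 2·(-224) - 2·(-128) = -184
g(9) = 3·(-184) - 2·(-296) - 2·(-224) = 488

488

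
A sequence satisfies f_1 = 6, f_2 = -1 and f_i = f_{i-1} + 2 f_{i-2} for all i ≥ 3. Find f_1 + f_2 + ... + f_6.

f_3 = (-1) + 2·6 = 11
f_4 = 11 + 2·(-1) = 9
f_5 = 9 + 2·11 = 31
f_6 = 31 + 2·9 = 49
Sum = 6 + (-1) + 11 + 9 + 31 + 49 = 105

105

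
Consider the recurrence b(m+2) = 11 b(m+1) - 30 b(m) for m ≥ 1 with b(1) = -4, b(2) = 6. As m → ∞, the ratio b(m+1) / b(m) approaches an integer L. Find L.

The characteristic equation is r^2 - 11r + 30 = 0, which factors as (r - 6)(r - 5) = 0.
So the roots are 6 and 5. Since |6| > |5| and the coefficient of 6^m is non-zero, the ratio tends to 6.

6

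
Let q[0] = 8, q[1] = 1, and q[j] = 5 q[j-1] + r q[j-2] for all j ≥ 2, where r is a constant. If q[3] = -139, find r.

q[2] = 5 + 8r
q[3] = 25 + 41r
So 25 + 41r = -139, giving r = -4.

-4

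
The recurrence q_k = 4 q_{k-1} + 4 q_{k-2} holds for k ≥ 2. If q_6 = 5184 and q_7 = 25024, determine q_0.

4

Rearranging, q_{k-2} = (q_k - 4 q_{k-1}) / 4.
q_5 = (25024 - 4(5184)) / 4 = 4288/4 = 1072
q_4 = (5184 - 4(1072)) / 4 = 896/4 = 224
q_3 = (1072 - 4(224)) / 4 = 176/4 = 44
q_2 = (224 - 4(44)) / 4 = 48/4 = 12
q_1 = (44 - 4(12)) / 4 = -4/4 = -1
q_0 = (12 - 4(-1)) / 4 = 16/4 = 4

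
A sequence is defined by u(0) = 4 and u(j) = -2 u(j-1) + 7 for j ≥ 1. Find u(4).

29

u(1) = -2(4) + 7 = -1
u(2) = -2(-1) + 7 = 9
u(3) = -2(9) + 7 = -11
u(4) = -2(-11) + 7 = 29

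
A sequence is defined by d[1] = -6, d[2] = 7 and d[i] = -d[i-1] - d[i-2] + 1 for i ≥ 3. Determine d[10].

d[3] = -7 - (-6) + 1 = 0
d[4] = -0 - 7 + 1 = -6
d[5] = -(-6) - 0 + 1 = 7
d[6] = -7 - (-6) + 1 = 0
d[7] = -0 - 7 + 1 = -6
d[8] = -(-6) - 0 + 1 = 7
d[9] = -7 - (-6) + 1 = 0
d[10] = -0 - 7 + 1 = -6

-6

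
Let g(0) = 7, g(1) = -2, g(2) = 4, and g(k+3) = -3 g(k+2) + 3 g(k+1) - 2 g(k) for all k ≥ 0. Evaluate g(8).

g(3) = -3·4 + 3·(-2) - 2·7 = -32
g(4) = -3·(-32) + 3·4 - 2·(-2) = 112
g(5) = -3·112 + 3·(-32) - 2·4 = -440
g(6) = -3·(-440) + 3·112 - 2·(-32) = 1720
g(7) = -3·1720 + 3·(-440) - 2·112 = -6704
g(8) = -3·(-6704) + 3·1720 - 2·(-440) = 26152

26152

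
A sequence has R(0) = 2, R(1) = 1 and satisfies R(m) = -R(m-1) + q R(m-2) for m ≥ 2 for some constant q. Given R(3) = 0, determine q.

1

R(2) = -1 + 2q
R(3) = 1 - q
So 1 - q = 0, giving q = 1.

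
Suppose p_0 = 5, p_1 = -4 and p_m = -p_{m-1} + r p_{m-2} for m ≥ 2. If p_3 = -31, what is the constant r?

3

p_2 = 4 + 5r
p_3 = -4 - 9r
So -4 - 9r = -31, giving r = 3.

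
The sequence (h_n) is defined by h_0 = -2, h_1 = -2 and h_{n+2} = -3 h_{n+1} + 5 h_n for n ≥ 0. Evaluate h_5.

h_2 = -3·(-2) + 5·(-2) = -4
h_3 = -3·(-4) + 5·(-2) = 2
h_4 = -3·2 + 5·(-4) = -26
h_5 = -3·(-26) + 5·2 = 88

88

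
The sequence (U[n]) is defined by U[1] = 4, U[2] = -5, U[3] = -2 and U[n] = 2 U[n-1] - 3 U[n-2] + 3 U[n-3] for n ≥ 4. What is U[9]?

181

U[4] = 2*(-2) - 3*(-5) + 3*4 = 23
U[5] = 2*23 - 3*(-2) + 3*(-5) = 37
U[6] = 2*37 - 3*23 + 3*(-2) = -1
U[7] = 2*(-1) - 3*37 + 3*23 = -44
U[8] = 2*(-44) - 3*(-1) + 3*37 = 26
U[9] = 2*26 - 3*(-44) + 3*(-1) = 181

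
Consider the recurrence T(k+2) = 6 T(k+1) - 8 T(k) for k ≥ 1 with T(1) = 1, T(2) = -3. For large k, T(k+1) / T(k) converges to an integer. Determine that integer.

4

The characteristic equation is r^2 - 6r + 8 = 0, which factors as (r - 4)(r - 2) = 0.
So the roots are 4 and 2. Since |4| > |2| and the coefficient of 4^k is non-zero, the ratio tends to 4.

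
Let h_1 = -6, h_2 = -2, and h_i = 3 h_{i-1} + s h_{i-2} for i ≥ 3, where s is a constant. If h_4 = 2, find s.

-1

h_3 = -6 - 6s
h_4 = -18 - 20s
So -18 - 20s = 2, giving s = -1.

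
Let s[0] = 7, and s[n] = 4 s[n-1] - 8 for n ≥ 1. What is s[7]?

71000

s[1] = 4·7 - 8 = 20
s[2] = 4·20 - 8 = 72
s[3] = 4·72 - 8 = 280
s[4] = 4·280 - 8 = 1112
s[5] = 4·1112 - 8 = 4440
s[6] = 4·4440 - 8 = 17752
s[7] = 4·17752 - 8 = 71000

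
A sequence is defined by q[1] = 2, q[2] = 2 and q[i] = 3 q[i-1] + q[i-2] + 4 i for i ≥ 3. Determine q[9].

33644

q[3] = 3(2) + 2 + 12 = 20
q[4] = 3(20) + 2 + 16 = 78
q[5] = 3(78) + 20 + 20 = 274
q[6] = 3(274) + 78 + 24 = 924
q[7] = 3(924) + 274 + 28 = 3074
q[8] = 3(3074) + 924 + 32 = 10178
q[9] = 3(10178) + 3074 + 36 = 33644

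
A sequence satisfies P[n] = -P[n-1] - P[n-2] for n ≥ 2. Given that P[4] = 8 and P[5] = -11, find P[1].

8

Rearranging, P[n-2] = -(P[n] + P[n-1]).
P[3] = -(-11 + 8) = 3
P[2] = -(8 + 3) = -11
P[1] = -(3 + (-11)) = 8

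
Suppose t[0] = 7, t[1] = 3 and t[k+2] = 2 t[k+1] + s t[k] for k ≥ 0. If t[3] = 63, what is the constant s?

3

t[2] = 6 + 7s
t[3] = 12 + 17s
So 12 + 17s = 63, giving s = 3.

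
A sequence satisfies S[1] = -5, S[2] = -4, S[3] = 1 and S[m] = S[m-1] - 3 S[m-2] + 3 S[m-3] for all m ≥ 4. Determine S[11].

S[4] = 1 - 3(-4) + 3(-5) = -2
S[5] = (-2) - 3(1) + 3(-4) = -17
S[6] = (-17) - 3(-2) + 3(1) = -8
S[7] = (-8) - 3(-17) + 3(-2) = 37
S[8] = 37 - 3(-8) + 3(-17) = 10
S[9] = 10 - 3(37) + 3(-8) = -125
S[10] = (-125) - 3(10) + 3(37) = -44
S[11] = (-44) - 3(-125) + 3(10) = 361

361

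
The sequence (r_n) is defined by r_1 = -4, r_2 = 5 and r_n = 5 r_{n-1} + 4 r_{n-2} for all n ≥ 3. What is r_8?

r_3 = 5·5 + 4·(-4) = 9
r_4 = 5·9 + 4·5 = 65
r_5 = 5·65 + 4·9 = 361
r_6 = 5·361 + 4·65 = 2065
r_7 = 5·2065 + 4·361 = 11769
r_8 = 5·11769 + 4·2065 = 67105

67105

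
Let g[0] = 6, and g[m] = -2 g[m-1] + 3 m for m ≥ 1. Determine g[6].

348

g[1] = -2·6 + 3 = -9
g[2] = -2·(-9) + 6 = 24
g[3] = -2·24 + 9 = -39
g[4] = -2·(-39) + 12 = 90
g[5] = -2·90 + 15 = -165
g[6] = -2·(-165) + 18 = 348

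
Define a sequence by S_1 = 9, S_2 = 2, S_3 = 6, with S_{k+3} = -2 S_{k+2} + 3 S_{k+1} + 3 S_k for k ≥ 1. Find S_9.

-1818

S_4 = -2*6 + 3*2 + 3*9 = 21
S_5 = -2*21 + 3*6 + 3*2 = -18
S_6 = -2*(-18) + 3*21 + 3*6 = 117
S_7 = -2*117 + 3*(-18) + 3*21 = -225
S_8 = -2*(-225) + 3*117 + 3*(-18) = 747
S_9 = -2*747 + 3*(-225) + 3*117 = -1818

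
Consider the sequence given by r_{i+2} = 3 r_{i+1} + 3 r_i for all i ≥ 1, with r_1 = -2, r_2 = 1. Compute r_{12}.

-295731

r_3 = 3*1 + 3*(-2) = -3
r_4 = 3*(-3) + 3*1 = -6
r_5 = 3*(-6) + 3*(-3) = -27
r_6 = 3*(-27) + 3*(-6) = -99
r_7 = 3*(-99) + 3*(-27) = -378
r_8 = 3*(-378) + 3*(-99) = -1431
r_9 = 3*(-1431) + 3*(-378) = -5427
r_{10} = 3*(-5427) + 3*(-1431) = -20574
r_{11} = 3*(-20574) + 3*(-5427) = -78003
r_{12} = 3*(-78003) + 3*(-20574) = -295731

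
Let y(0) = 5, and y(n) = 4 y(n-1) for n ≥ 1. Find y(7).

y(1) = 4·5 = 20
y(2) = 4·20 = 80
y(3) = 4·80 = 320
y(4) = 4·320 = 1280
y(5) = 4·1280 = 5120
y(6) = 4·5120 = 20480
y(7) = 4·20480 = 81920

81920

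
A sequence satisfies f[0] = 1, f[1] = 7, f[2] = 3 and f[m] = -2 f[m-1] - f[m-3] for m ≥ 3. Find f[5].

-17

f[3] = -2·3 - 1 = -7
f[4] = -2·(-7) - 7 = 7
f[5] = -2·7 - 3 = -17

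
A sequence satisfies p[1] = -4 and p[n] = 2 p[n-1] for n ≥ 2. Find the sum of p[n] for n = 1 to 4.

p[2] = 2·(-4) = -8
p[3] = 2·(-8) = -16
p[4] = 2·(-16) = -32
Sum = (-4) + (-8) + (-16) + (-32) = -60

-60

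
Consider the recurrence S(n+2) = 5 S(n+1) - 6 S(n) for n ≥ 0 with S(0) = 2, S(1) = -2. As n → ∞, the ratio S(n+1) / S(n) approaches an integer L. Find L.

3

The characteristic equation is r^2 - 5r + 6 = 0, which factors as (r - 3)(r - 2) = 0.
So the roots are 3 and 2. Since |3| > |2| and the coefficient of 3^n is non-zero, the ratio tends to 3.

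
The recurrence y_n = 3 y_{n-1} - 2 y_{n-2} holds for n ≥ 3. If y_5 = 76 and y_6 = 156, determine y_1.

Rearranging, y_{n-2} = (y_n - 3 y_{n-1}) / -2.
y_4 = (156 - 3(76)) / -2 = -72/-2 = 36
y_3 = (76 - 3(36)) / -2 = -32/-2 = 16
y_2 = (36 - 3(16)) / -2 = -12/-2 = 6
y_1 = (16 - 3(6)) / -2 = -2/-2 = 1

1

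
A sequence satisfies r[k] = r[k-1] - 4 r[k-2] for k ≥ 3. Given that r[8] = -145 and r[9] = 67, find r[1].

1

Rearranging, r[k-2] = (r[k] - r[k-1]) / -4.
r[7] = (67 - (-145)) / -4 = 212/-4 = -53
r[6] = (-145 - (-53)) / -4 = -92/-4 = 23
r[5] = (-53 - 23) / -4 = -76/-4 = 19
r[4] = (23 - 19) / -4 = 4/-4 = -1
r[3] = (19 - (-1)) / -4 = 20/-4 = -5
r[2] = (-1 - (-5)) / -4 = 4/-4 = -1
r[1] = (-5 - (-1)) / -4 = -4/-4 = 1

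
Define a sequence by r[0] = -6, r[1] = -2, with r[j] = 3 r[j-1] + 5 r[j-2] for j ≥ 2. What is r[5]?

r[2] = 3·(-2) + 5·(-6) = -36
r[3] = 3·(-36) + 5·(-2) = -118
r[4] = 3·(-118) + 5·(-36) = -534
r[5] = 3·(-534) + 5·(-118) = -2192

-2192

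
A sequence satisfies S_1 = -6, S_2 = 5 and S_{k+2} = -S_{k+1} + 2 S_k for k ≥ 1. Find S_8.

S_3 = -5 + 2·(-6) = -17
S_4 = -(-17) + 2·5 = 27
S_5 = -27 + 2·(-17) = -61
S_6 = -(-61) + 2·27 = 115
S_7 = -115 + 2·(-61) = -237
S_8 = -(-237) + 2·115 = 467

467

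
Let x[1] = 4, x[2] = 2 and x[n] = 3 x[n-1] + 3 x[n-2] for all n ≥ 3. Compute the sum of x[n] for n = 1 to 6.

1200

x[3] = 3*2 + 3*4 = 18
x[4] = 3*18 + 3*2 = 60
x[5] = 3*60 + 3*18 = 234
x[6] = 3*234 + 3*60 = 882
Sum = 4 + 2 + 18 + 60 + 234 + 882 = 1200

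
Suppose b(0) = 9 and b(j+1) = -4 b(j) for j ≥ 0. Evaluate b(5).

-9216

b(1) = -4*9 = -36
b(2) = -4*(-36) = 144
b(3) = -4*144 = -576
b(4) = -4*(-576) = 2304
b(5) = -4*2304 = -9216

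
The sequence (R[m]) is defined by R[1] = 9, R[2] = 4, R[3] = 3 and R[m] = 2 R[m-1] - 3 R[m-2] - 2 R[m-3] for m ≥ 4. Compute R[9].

887

R[4] = 2*3 - 3*4 - 2*9 = -24
R[5] = 2*(-24) - 3*3 - 2*4 = -65
R[6] = 2*(-65) - 3*(-24) - 2*3 = -64
R[7] = 2*(-64) - 3*(-65) - 2*(-24) = 115
R[8] = 2*115 - 3*(-64) - 2*(-65) = 552
R[9] = 2*552 - 3*115 - 2*(-64) = 887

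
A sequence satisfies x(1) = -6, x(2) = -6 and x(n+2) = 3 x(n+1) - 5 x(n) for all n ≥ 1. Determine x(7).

x(3) = 3·(-6) - 5·(-6) = 12
x(4) = 3·12 - 5·(-6) = 66
x(5) = 3·66 - 5·12 = 138
x(6) = 3·138 - 5·66 = 84
x(7) = 3·84 - 5·138 = -438

-438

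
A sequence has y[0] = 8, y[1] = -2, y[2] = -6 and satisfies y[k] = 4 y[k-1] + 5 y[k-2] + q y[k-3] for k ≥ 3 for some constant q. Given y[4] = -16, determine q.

y[3] = -34 + 8q
y[4] = -166 + 30q
So -166 + 30q = -16, giving q = 5.

5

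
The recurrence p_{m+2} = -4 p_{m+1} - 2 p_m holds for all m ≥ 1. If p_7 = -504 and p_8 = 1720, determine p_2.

Rearranging, p_{m-2} = (p_m + 4 p_{m-1}) / -2.
p_6 = (1720 + 4(-504)) / -2 = -296/-2 = 148
p_5 = (-504 + 4(148)) / -2 = 88/-2 = -44
p_4 = (148 + 4(-44)) / -2 = -28/-2 = 14
p_3 = (-44 + 4(14)) / -2 = 12/-2 = -6
p_2 = (14 + 4(-6)) / -2 = -10/-2 = 5

5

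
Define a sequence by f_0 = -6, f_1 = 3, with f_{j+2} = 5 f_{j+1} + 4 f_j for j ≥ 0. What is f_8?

f_2 = 5(3) + 4(-6) = -9
f_3 = 5(-9) + 4(3) = -33
f_4 = 5(-33) + 4(-9) = -201
f_5 = 5(-201) + 4(-33) = -1137
f_6 = 5(-1137) + 4(-201) = -6489
f_7 = 5(-6489) + 4(-1137) = -36993
f_8 = 5(-36993) + 4(-6489) = -210921

-210921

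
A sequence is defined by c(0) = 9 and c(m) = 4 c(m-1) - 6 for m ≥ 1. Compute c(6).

28674

c(1) = 4(9) - 6 = 30
c(2) = 4(30) - 6 = 114
c(3) = 4(114) - 6 = 450
c(4) = 4(450) - 6 = 1794
c(5) = 4(1794) - 6 = 7170
c(6) = 4(7170) - 6 = 28674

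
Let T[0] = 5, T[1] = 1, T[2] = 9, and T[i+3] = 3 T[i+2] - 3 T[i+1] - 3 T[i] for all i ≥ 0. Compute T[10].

4185

T[3] = 3(9) - 3(1) - 3(5) = 9
T[4] = 3(9) - 3(9) - 3(1) = -3
T[5] = 3(-3) - 3(9) - 3(9) = -63
T[6] = 3(-63) - 3(-3) - 3(9) = -207
T[7] = 3(-207) - 3(-63) - 3(-3) = -423
T[8] = 3(-423) - 3(-207) - 3(-63) = -459
T[9] = 3(-459) - 3(-423) - 3(-207) = 513
T[10] = 3(513) - 3(-459) - 3(-423) = 4185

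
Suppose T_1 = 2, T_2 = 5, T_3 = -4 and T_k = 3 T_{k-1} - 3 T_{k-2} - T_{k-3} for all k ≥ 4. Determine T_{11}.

4576

T_4 = 3(-4) - 3(5) - 2 = -29
T_5 = 3(-29) - 3(-4) - 5 = -80
T_6 = 3(-80) - 3(-29) - (-4) = -149
T_7 = 3(-149) - 3(-80) - (-29) = -178
T_8 = 3(-178) - 3(-149) - (-80) = -7
T_9 = 3(-7) - 3(-178) - (-149) = 662
T_{10} = 3(662) - 3(-7) - (-178) = 2185
T_{11} = 3(2185) - 3(662) - (-7) = 4576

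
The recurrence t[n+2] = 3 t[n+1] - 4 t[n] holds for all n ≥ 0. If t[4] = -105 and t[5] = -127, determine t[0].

Rearranging, t[n-2] = (t[n] - 3 t[n-1]) / -4.
t[3] = (-127 - 3·(-105)) / -4 = 188/-4 = -47
t[2] = (-105 - 3·(-47)) / -4 = 36/-4 = -9
t[1] = (-47 - 3·(-9)) / -4 = -20/-4 = 5
t[0] = (-9 - 3·5) / -4 = -24/-4 = 6

6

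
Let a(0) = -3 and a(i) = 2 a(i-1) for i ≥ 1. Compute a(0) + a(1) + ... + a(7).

-765

a(1) = 2*(-3) = -6
a(2) = 2*(-6) = -12
a(3) = 2*(-12) = -24
a(4) = 2*(-24) = -48
a(5) = 2*(-48) = -96
a(6) = 2*(-96) = -192
a(7) = 2*(-192) = -384
Sum = (-3) + (-6) + (-12) + (-24) + (-48) + (-96) + (-192) + (-384) = -765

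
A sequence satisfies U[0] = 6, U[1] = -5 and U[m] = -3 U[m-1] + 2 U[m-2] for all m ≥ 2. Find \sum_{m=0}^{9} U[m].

U[2] = -3*(-5) + 2*6 = 27
U[3] = -3*27 + 2*(-5) = -91
U[4] = -3*(-91) + 2*27 = 327
U[5] = -3*327 + 2*(-91) = -1163
U[6] = -3*(-1163) + 2*327 = 4143
U[7] = -3*4143 + 2*(-1163) = -14755
U[8] = -3*(-14755) + 2*4143 = 52551
U[9] = -3*52551 + 2*(-14755) = -187163
Sum = 6 + (-5) + 27 + (-91) + 327 + (-1163) + 4143 + (-14755) + 52551 + (-187163) = -146123

-146123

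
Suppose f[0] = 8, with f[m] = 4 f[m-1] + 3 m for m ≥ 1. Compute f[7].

152909

f[1] = 4·8 + 3 = 35
f[2] = 4·35 + 6 = 146
f[3] = 4·146 + 9 = 593
f[4] = 4·593 + 12 = 2384
f[5] = 4·2384 + 15 = 9551
f[6] = 4·9551 + 18 = 38222
f[7] = 4·38222 + 21 = 152909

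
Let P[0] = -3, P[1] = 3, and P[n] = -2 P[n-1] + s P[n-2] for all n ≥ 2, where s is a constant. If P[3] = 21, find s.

P[2] = -6 - 3s
P[3] = 12 + 9s
So 12 + 9s = 21, giving s = 1.

1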